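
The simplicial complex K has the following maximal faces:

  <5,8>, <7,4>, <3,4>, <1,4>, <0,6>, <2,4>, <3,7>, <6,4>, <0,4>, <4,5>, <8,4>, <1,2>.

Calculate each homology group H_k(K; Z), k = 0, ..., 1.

We work with the vertex ordering 0 < 1 < 2 < 3 < 4 < 5 < 6 < 7 < 8. The simplices of K, each written with vertices in increasing order, are:

  0-simplices (9): [0], [1], [2], [3], [4], [5], [6], [7], [8]
  1-simplices (12): [0,4], [0,6], [1,2], [1,4], [2,4], [3,4], [3,7], [4,5], [4,6], [4,7], [4,8], [5,8]

so the chain groups are C_0 ≅ Z^9, C_1 ≅ Z^12.

∂_1: C_1 → C_0 sends each edge [p,q] (with p < q) to q − p. For instance
  ∂[0,4] = [4] − [0].
As a 9×12 matrix over Z this has rank 8, with invariant factors (1,1,1,1,1,1,1,1).

Now H_k = ker ∂_k / im ∂_{k+1}, so:

  H_0: rank C_0 − rank ∂_1 = 9 − 8 = 1, and the invariant factors of ∂_1 are all 1, so H_0 ≅ Z.
  H_1: rank ker ∂_1 − rank ∂_2 = (12 − 8) − 0 = 4, and there is no ∂_2, so H_1 ≅ Z^4.

H_0 = Z,  H_1 = Z^4.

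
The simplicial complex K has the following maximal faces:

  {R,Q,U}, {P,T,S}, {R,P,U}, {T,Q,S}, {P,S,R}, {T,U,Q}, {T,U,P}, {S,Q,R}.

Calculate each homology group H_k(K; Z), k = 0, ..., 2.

We work with the vertex ordering P < Q < R < S < T < U. The simplices of K, each written with vertices in increasing order, are:

  0-simplices (6): P, Q, R, S, T, U
  1-simplices (12): PR, PS, PT, PU, QR, QS, QT, QU, RS, RU, ST, TU
  2-simplices (8): PRS, PRU, PST, PTU, QRS, QRU, QST, QTU

Hence C_0 ≅ Z^6, C_1 ≅ Z^12, C_2 ≅ Z^8.

Boundary ∂_1: C_1 → C_0 maps an edge to its endpoints' difference, ∂[p,q] = q − p. For instance
  ∂QT = T − Q.
As a 6×12 matrix over Z this has rank 5, with invariant factors (1,1,1,1,1).

Boundary ∂_2: C_2 → C_1 maps a triangle to the signed sum of its edges. For instance
  ∂PTU = TU − PU + PT,
  ∂PRU = RU − PU + PR.
As a 12×8 matrix over Z this has rank 7, with invariant factors (1,1,1,1,1,1,1).

Reading off H_k = ker ∂_k / im ∂_{k+1}:

  H_0: rank C_0 − rank ∂_1 = 6 − 5 = 1, and the invariant factors of ∂_1 are all 1, so H_0 ≅ Z.
  H_1: rank ker ∂_1 − rank ∂_2 = (12 − 5) − 7 = 0, and the invariant factors of ∂_2 are all 1, so H_1 ≅ 0.
  H_2: rank ker ∂_2 − rank ∂_3 = (8 − 7) − 0 = 1, and there is no ∂_3, so H_2 ≅ Z.

As a check, the Euler characteristic is 6 − 12 + 8 = 2, which agrees with 1 − 0 + 1 = 2.
(K is a triangulation of the 2-sphere S^2.)

H_0 = Z,  H_1 = 0,  H_2 = Z.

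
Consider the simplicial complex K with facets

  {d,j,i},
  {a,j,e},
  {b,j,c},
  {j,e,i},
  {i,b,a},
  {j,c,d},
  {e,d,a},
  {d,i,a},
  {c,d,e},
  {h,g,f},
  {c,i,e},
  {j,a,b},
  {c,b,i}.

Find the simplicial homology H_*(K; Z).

Fix the vertex order a < b < c < d < e < f < g < h < i < j and write every simplex with vertices in increasing order. Then dim K = 2 and the simplices of K are:

  0-simplices (10): a, b, c, d, e, f, g, h, i, j
  1-simplices (21): ab, ad, ae, ai, aj, bc, bi, bj, cd, ce, ci, cj, de, di, dj, ei, ej, fg, fh, gh, ij
  2-simplices (13): abi, abj, ade, adi, aej, bci, bcj, cde, cdj, cei, dij, eij, fgh

so the chain groups are C_0 ≅ Z^10, C_1 ≅ Z^21, C_2 ≅ Z^13.

∂_1: C_1 → C_0 is given by ∂[p,q] = [q] − [p].
This gives a 10×21 integer matrix of rank 8; reducing to Smith normal form yields diagonal entries (1,1,1,1,1,1,1,1).

Boundary ∂_2: C_2 → C_1 acts by ∂[p,q,r] = [q,r] − [p,r] + [p,q]. For instance
  ∂cde = de − ce + cd,
  ∂abj = bj − aj + ab.
The resulting 21×13 matrix has rank 13, and its Smith normal form has invariant factors (1,1,1,1,1,1,1,1,1,1,1,1,2).

Computing H_k = (kernel of ∂_k) / (image of ∂_{k+1}):

  H_0: rank C_0 − rank ∂_1 = 10 − 8 = 2, and the invariant factors of ∂_1 are all 1, so H_0 = Z^2.
  H_1: rank ker ∂_1 − rank ∂_2 = (21 − 8) − 13 = 0, and ∂_2 has invariant factor 2 > 1, so H_1 = Z/2.
  H_2: rank ker ∂_2 − rank ∂_3 = (13 − 13) − 0 = 0, and there is no ∂_3, so H_2 = 0.

(K is a triangulation of the disjoint union of the real projective plane RP^2 and the 2-simplex.)

H_0 ≅ Z^2,  H_1 ≅ Z/2,  H_2 = 0.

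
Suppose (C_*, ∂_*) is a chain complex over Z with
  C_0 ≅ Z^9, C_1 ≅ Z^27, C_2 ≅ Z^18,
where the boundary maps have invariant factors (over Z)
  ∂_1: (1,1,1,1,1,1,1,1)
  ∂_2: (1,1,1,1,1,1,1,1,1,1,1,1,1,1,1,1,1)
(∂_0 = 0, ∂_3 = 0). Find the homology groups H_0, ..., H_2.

H_0 ≅ Z,  H_1 ≅ Z^2,  H_2 ≅ Z.

H_0: b_0 = 9 − 0 − 8 = 1; torsion from ∂_1 factors > 1: none. So H_0 ≅ Z.
H_1: b_1 = 27 − 8 − 17 = 2; torsion from ∂_2 factors > 1: none. So H_1 ≅ Z^2.
H_2: b_2 = 18 − 17 − 0 = 1; torsion from ∂_3 factors > 1: none. So H_2 ≅ Z.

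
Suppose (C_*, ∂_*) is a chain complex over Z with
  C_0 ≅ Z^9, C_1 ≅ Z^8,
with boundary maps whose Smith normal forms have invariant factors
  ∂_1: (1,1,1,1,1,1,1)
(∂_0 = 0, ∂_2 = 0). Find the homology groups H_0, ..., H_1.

H_0 = Z^2,  H_1 = Z.

H_0: b_0 = 9 − 0 − 7 = 2; torsion from ∂_1 factors > 1: none. So H_0 = Z^2.
H_1: b_1 = 8 − 7 − 0 = 1; torsion from ∂_2 factors > 1: none. So H_1 = Z.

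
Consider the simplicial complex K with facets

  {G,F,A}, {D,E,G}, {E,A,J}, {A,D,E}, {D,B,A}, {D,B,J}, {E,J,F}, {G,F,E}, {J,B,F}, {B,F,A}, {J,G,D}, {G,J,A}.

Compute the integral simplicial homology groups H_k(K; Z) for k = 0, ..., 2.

H_0 = Z,  H_1 = Z/2,  H_2 = 0.

We work with the vertex ordering A < B < D < E < F < G < J. The simplices of K, each written with vertices in increasing order, are:

  0-simplices (7): A, B, D, E, F, G, J
  1-simplices (18): AB, AD, AE, AF, AG, AJ, BD, BF, BJ, DE, DG, DJ, EF, EG, EJ, FG, FJ, GJ
  2-simplices (12): ABD, ABF, ADE, AEJ, AFG, AGJ, BDJ, BFJ, DEG, DGJ, EFG, EFJ

so the chain groups are C_0 ≅ Z^7, C_1 ≅ Z^18, C_2 ≅ Z^12.

The boundary map ∂_1: C_1 → C_0 is given by ∂[p,q] = [q] − [p].
As a 7×18 matrix over Z this has rank 6, with invariant factors (1,1,1,1,1,1).

∂_2: C_2 → C_1 maps a triangle to the signed sum of its edges. For instance
  ∂BDJ = DJ − BJ + BD,
  ∂ADE = DE − AE + AD.
The resulting 18×12 matrix has rank 12, and its Smith normal form has invariant factors (1,1,1,1,1,1,1,1,1,1,1,2).

Reading off H_k = ker ∂_k / im ∂_{k+1}:

  H_0: rank C_0 − rank ∂_1 = 7 − 6 = 1, and the invariant factors of ∂_1 are all 1, so H_0 = Z.
  H_1: rank ker ∂_1 − rank ∂_2 = (18 − 6) − 12 = 0, and ∂_2 has invariant factor 2 > 1, so H_1 = Z/2.
  H_2: rank ker ∂_2 − rank ∂_3 = (12 − 12) − 0 = 0, and there is no ∂_3, so H_2 = 0.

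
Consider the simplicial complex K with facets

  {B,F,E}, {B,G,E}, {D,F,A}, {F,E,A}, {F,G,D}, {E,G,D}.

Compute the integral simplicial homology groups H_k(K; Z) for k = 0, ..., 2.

H_0 = Z,  H_1 = Z,  H_2 = 0.

K has 6 vertices, 12 edges, 6 triangles.
rank ∂_0 = 0, rank ∂_1 = 5 ⇒ b_0 = 6 − 0 − 5 = 1; all invariant factors of ∂_1 are 1 so no torsion. So H_0 = Z.
rank ∂_1 = 5, rank ∂_2 = 6 ⇒ b_1 = 12 − 5 − 6 = 1; all invariant factors of ∂_2 are 1 so no torsion. So H_1 = Z.
rank ∂_2 = 6, rank ∂_3 = 0 ⇒ b_2 = 6 − 6 − 0 = 0. So H_2 = 0.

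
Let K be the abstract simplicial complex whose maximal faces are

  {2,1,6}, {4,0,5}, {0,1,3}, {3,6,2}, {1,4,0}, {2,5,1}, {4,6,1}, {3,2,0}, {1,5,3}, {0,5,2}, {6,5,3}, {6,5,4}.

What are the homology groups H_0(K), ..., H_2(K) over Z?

Order the vertices as 0 < 1 < 2 < 3 < 4 < 5 < 6. Listing each simplex with vertices in this order, K has dimension 2 with simplices:

  0-simplices (7): [0], [1], [2], [3], [4], [5], [6]
  1-simplices (18): [0,1], [0,2], [0,3], [0,4], [0,5], [1,2], [1,3], [1,4], [1,5], [1,6], [2,3], [2,5], [2,6], [3,5], [3,6], [4,5], [4,6], [5,6]
  2-simplices (12): [0,1,3], [0,1,4], [0,2,3], [0,2,5], [0,4,5], [1,2,5], [1,2,6], [1,3,5], [1,4,6], [2,3,6], [3,5,6], [4,5,6]

so the chain groups are C_0 ≅ Z^7, C_1 ≅ Z^18, C_2 ≅ Z^12.

Boundary ∂_1: C_1 → C_0 sends each edge [p,q] (with p < q) to q − p. For instance
  ∂[2,6] = [6] − [2].
As a 7×18 matrix over Z this has rank 6, with invariant factors (1,1,1,1,1,1).

The boundary map ∂_2: C_2 → C_1 maps a triangle to the signed sum of its edges. For instance
  ∂[0,1,3] = [1,3] − [0,3] + [0,1],
  ∂[1,4,6] = [4,6] − [1,6] + [1,4].
As a 18×12 matrix over Z this has rank 12, with invariant factors (1,1,1,1,1,1,1,1,1,1,1,2).

Now H_k = ker ∂_k / im ∂_{k+1}, so:

  H_0: rank C_0 − rank ∂_1 = 7 − 6 = 1, and the invariant factors of ∂_1 are all 1, so H_0 ≅ Z.
  H_1: rank ker ∂_1 − rank ∂_2 = (18 − 6) − 12 = 0, and ∂_2 has invariant factor 2 > 1, so H_1 ≅ Z/2.
  H_2: rank ker ∂_2 − rank ∂_3 = (12 − 12) − 0 = 0, and there is no ∂_3, so H_2 ≅ 0.

H_0 = Z,  H_1 = Z/2,  H_2 = 0.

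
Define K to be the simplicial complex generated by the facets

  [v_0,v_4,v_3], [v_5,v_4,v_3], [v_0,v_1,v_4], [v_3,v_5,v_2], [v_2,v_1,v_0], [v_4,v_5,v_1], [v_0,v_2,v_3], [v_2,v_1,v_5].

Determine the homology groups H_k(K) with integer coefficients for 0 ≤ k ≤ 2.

H_0 ≅ Z,  H_1 = 0,  H_2 ≅ Z.

Fix the vertex order v_0 < v_1 < v_2 < v_3 < v_4 < v_5 and write every simplex with vertices in increasing order. Then dim K = 2 and the simplices of K are:

  0-simplices (6): [v_0], [v_1], [v_2], [v_3], [v_4], [v_5]
  1-simplices (12): [v_0,v_1], [v_0,v_2], [v_0,v_3], [v_0,v_4], [v_1,v_2], [v_1,v_4], [v_1,v_5], [v_2,v_3], [v_2,v_5], [v_3,v_4], [v_3,v_5], [v_4,v_5]
  2-simplices (8): [v_0,v_1,v_2], [v_0,v_1,v_4], [v_0,v_2,v_3], [v_0,v_3,v_4], [v_1,v_2,v_5], [v_1,v_4,v_5], [v_2,v_3,v_5], [v_3,v_4,v_5]

so the chain groups are C_0 ≅ Z^6, C_1 ≅ Z^12, C_2 ≅ Z^8.

The boundary map ∂_1: C_1 → C_0 sends each edge [p,q] (with p < q) to q − p. For instance
  ∂[v_1,v_4] = [v_4] − [v_1].
As a 6×12 matrix over Z this has rank 5, with invariant factors (1,1,1,1,1).

∂_2: C_2 → C_1 maps a triangle to the signed sum of its edges. For instance
  ∂[v_0,v_2,v_3] = [v_2,v_3] − [v_0,v_3] + [v_0,v_2],
  ∂[v_2,v_3,v_5] = [v_3,v_5] − [v_2,v_5] + [v_2,v_3].
This gives a 12×8 integer matrix of rank 7; reducing to Smith normal form yields diagonal entries (1,1,1,1,1,1,1).

Reading off H_k = ker ∂_k / im ∂_{k+1}:

  H_0: rank C_0 − rank ∂_1 = 6 − 5 = 1, and the invariant factors of ∂_1 are all 1, so H_0 ≅ Z.
  H_1: rank ker ∂_1 − rank ∂_2 = (12 − 5) − 7 = 0, and the invariant factors of ∂_2 are all 1, so H_1 ≅ 0.
  H_2: rank ker ∂_2 − rank ∂_3 = (8 − 7) − 0 = 1, and there is no ∂_3, so H_2 ≅ Z.

(K is a triangulation of the 2-sphere S^2.)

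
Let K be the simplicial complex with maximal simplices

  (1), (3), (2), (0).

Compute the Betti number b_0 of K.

b_0 = 4.

Order the vertices as 0 < 1 < 2 < 3. Listing each simplex with vertices in this order, K has dimension 0 with simplices:

  0-simplices (4): [0], [1], [2], [3]

so the chain groups are C_0 ≅ Z^4.

From H_k ≅ ker(∂_k) / im(∂_{k+1}) we obtain:

  H_0: rank C_0 − rank ∂_1 = 4 − 0 = 4, and there is no ∂_1, so H_0 ≅ Z^4.

Hence the Betti numbers are b_0 = 4.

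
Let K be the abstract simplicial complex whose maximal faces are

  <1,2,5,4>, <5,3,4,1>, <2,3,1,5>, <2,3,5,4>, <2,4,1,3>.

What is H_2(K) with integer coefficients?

H_2 = 0.

Take the total order 1 < 2 < 3 < 4 < 5 on the vertex set. Then K (dimension 3) consists of the simplices:

  0-simplices (5): [1], [2], [3], [4], [5]
  1-simplices (10): [1,2], [1,3], [1,4], [1,5], [2,3], [2,4], [2,5], [3,4], [3,5], [4,5]
  2-simplices (10): [1,2,3], [1,2,4], [1,2,5], [1,3,4], [1,3,5], [1,4,5], [2,3,4], [2,3,5], [2,4,5], [3,4,5]
  3-simplices (5): [1,2,3,4], [1,2,3,5], [1,2,4,5], [1,3,4,5], [2,3,4,5]

giving chain groups C_0 ≅ Z^5, C_1 ≅ Z^10, C_2 ≅ Z^10, C_3 ≅ Z^5.

The boundary map ∂_1: C_1 → C_0 is given by ∂[p,q] = [q] − [p]. For instance
  ∂[1,5] = [5] − [1].
As a 5×10 matrix over Z this has rank 4, with invariant factors (1,1,1,1).

Boundary ∂_2: C_2 → C_1 maps a triangle to the signed sum of its edges. For instance
  ∂[2,3,4] = [3,4] − [2,4] + [2,3],
  ∂[2,4,5] = [4,5] − [2,5] + [2,4].
This gives a 10×10 integer matrix of rank 6; reducing to Smith normal form yields diagonal entries (1,1,1,1,1,1).

Boundary ∂_3: C_3 → C_2 sends each 3-simplex σ to the alternating sum Σ_i (−1)^i (σ with its i-th vertex removed). For instance
  ∂[1,2,3,4] = [2,3,4] − [1,3,4] + [1,2,4] − [1,2,3],
  ∂[2,3,4,5] = [3,4,5] − [2,4,5] + [2,3,5] − [2,3,4].
The 10×5 boundary matrix has rank 4 and Smith normal form diag(1,1,1,1).

Reading off H_k = ker ∂_k / im ∂_{k+1}:

  H_2: rank ker ∂_2 − rank ∂_3 = (10 − 6) − 4 = 0, and the invariant factors of ∂_3 are all 1, so H_2 = 0.

(K is a triangulation of the 3-sphere S^3.)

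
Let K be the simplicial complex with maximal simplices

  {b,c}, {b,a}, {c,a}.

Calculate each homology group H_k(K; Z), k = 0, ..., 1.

H_0 = Z,  H_1 = Z.

K has 3 vertices, 3 edges.
rank ∂_0 = 0, rank ∂_1 = 2 ⇒ b_0 = 3 − 0 − 2 = 1; all invariant factors of ∂_1 are 1 so no torsion. So H_0 = Z.
rank ∂_1 = 2, rank ∂_2 = 0 ⇒ b_1 = 3 − 2 − 0 = 1. So H_1 = Z.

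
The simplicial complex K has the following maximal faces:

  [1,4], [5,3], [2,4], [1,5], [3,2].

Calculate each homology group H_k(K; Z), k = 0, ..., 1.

H_0 ≅ Z,  H_1 ≅ Z.

K has 5 vertices, 5 edges.
rank ∂_0 = 0, rank ∂_1 = 4 ⇒ b_0 = 5 − 0 − 4 = 1; all invariant factors of ∂_1 are 1 so no torsion. So H_0 = Z.
rank ∂_1 = 4, rank ∂_2 = 0 ⇒ b_1 = 5 − 4 − 0 = 1. So H_1 = Z.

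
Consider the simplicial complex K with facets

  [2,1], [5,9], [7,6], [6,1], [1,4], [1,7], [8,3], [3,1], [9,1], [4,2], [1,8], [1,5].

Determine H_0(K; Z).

H_0 = Z.

We work with the vertex ordering 1 < 2 < 3 < 4 < 5 < 6 < 7 < 8 < 9. The simplices of K, each written with vertices in increasing order, are:

  0-simplices (9): [1], [2], [3], [4], [5], [6], [7], [8], [9]
  1-simplices (12): [1,2], [1,3], [1,4], [1,5], [1,6], [1,7], [1,8], [1,9], [2,4], [3,8], [5,9], [6,7]

giving chain groups C_0 ≅ Z^9, C_1 ≅ Z^12.

Boundary ∂_1: C_1 → C_0 maps an edge to its endpoints' difference, ∂[p,q] = q − p.
This gives a 9×12 integer matrix of rank 8; reducing to Smith normal form yields diagonal entries (1,1,1,1,1,1,1,1).

Now H_k = ker ∂_k / im ∂_{k+1}, so:

  H_0: rank C_0 − rank ∂_1 = 9 − 8 = 1, and the invariant factors of ∂_1 are all 1, so H_0 = Z.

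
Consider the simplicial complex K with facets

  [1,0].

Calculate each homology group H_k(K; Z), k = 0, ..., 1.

H_0 = Z,  H_1 = 0.

Fix the vertex order 0 < 1 and write every simplex with vertices in increasing order. Then dim K = 1 and the simplices of K are:

  0-simplices (2): [0], [1]
  1-simplices (1): [0,1]

Hence C_0 ≅ Z^2, C_1 ≅ Z^1.

∂_1: C_1 → C_0 maps an edge to its endpoints' difference, ∂[p,q] = q − p. For instance
  ∂[0,1] = [1] − [0].
This gives a 2×1 integer matrix of rank 1; reducing to Smith normal form yields diagonal entries (1).

Reading off H_k = ker ∂_k / im ∂_{k+1}:

  H_0: rank C_0 − rank ∂_1 = 2 − 1 = 1, and the invariant factors of ∂_1 are all 1, so H_0 ≅ Z.
  H_1: rank ker ∂_1 − rank ∂_2 = (1 − 1) − 0 = 0, and there is no ∂_2, so H_1 ≅ 0.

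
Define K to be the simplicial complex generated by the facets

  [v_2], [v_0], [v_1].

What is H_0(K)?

H_0 = Z^3.

Take the total order v_0 < v_1 < v_2 on the vertex set. Then K (dimension 0) consists of the simplices:

  0-simplices (3): [v_0], [v_1], [v_2]

Hence C_0 ≅ Z^3.

Computing H_k = (kernel of ∂_k) / (image of ∂_{k+1}):

  H_0: rank C_0 − rank ∂_1 = 3 − 0 = 3, and there is no ∂_1, so H_0 ≅ Z^3.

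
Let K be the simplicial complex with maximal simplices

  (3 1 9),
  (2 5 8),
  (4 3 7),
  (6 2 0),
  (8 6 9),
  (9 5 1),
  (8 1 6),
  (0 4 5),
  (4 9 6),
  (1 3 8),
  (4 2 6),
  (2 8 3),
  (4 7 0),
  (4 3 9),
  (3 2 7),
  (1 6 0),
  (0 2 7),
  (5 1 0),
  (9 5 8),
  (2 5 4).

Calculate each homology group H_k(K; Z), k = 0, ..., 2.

Take the total order 0 < 1 < 2 < 3 < 4 < 5 < 6 < 7 < 8 < 9 on the vertex set. Then K (dimension 2) consists of the simplices:

  0-simplices (10): [0], [1], [2], [3], [4], [5], [6], [7], [8], [9]
  1-simplices (30): (30 of them)
  2-simplices (20): (20 of them)

Hence C_0 ≅ Z^10, C_1 ≅ Z^30, C_2 ≅ Z^20.

Boundary ∂_1: C_1 → C_0 is given by ∂[p,q] = [q] − [p]. For instance
  ∂[3,9] = [9] − [3].
As a 10×30 matrix over Z this has rank 9, with invariant factors (1,1,1,1,1,1,1,1,1).

The boundary map ∂_2: C_2 → C_1 sends each 2-simplex [p,q,r] to [q,r] − [p,r] + [p,q]. For instance
  ∂[3,4,7] = [4,7] − [3,7] + [3,4],
  ∂[0,4,7] = [4,7] − [0,7] + [0,4].
This gives a 30×20 integer matrix of rank 20; reducing to Smith normal form yields diagonal entries (1,1,1,1,1,1,1,1,1,1,1,1,1,1,1,1,1,1,1,2).

From H_k ≅ ker(∂_k) / im(∂_{k+1}) we obtain:

  H_0: rank C_0 − rank ∂_1 = 10 − 9 = 1, and the invariant factors of ∂_1 are all 1, so H_0 = Z.
  H_1: rank ker ∂_1 − rank ∂_2 = (30 − 9) − 20 = 1, and ∂_2 has invariant factor 2 > 1, so H_1 = Z ⊕ Z/2Z.
  H_2: rank ker ∂_2 − rank ∂_3 = (20 − 20) − 0 = 0, and there is no ∂_3, so H_2 = 0.

H_0 ≅ Z,  H_1 ≅ Z ⊕ Z/2Z,  H_2 = 0.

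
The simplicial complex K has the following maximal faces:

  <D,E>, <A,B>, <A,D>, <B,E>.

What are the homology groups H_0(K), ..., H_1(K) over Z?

We work with the vertex ordering A < B < D < E. The simplices of K, each written with vertices in increasing order, are:

  0-simplices (4): A, B, D, E
  1-simplices (4): AB, AD, BE, DE

so the chain groups are C_0 ≅ Z^4, C_1 ≅ Z^4.

∂_1: C_1 → C_0 is given by ∂[p,q] = [q] − [p]. For instance
  ∂BE = E − B.
This gives a 4×4 integer matrix of rank 3; reducing to Smith normal form yields diagonal entries (1,1,1).

Now H_k = ker ∂_k / im ∂_{k+1}, so:

  H_0: rank C_0 − rank ∂_1 = 4 − 3 = 1, and the invariant factors of ∂_1 are all 1, so H_0 ≅ Z.
  H_1: rank ker ∂_1 − rank ∂_2 = (4 − 3) − 0 = 1, and there is no ∂_2, so H_1 ≅ Z.

As a check, the Euler characteristic is 4 − 4 = 0, which agrees with 1 − 1 = 0.

H_0 = Z,  H_1 = Z.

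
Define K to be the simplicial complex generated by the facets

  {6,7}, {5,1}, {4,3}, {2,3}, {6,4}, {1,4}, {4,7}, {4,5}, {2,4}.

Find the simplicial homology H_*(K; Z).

H_0 = Z,  H_1 = Z^3.

We work with the vertex ordering 1 < 2 < 3 < 4 < 5 < 6 < 7. The simplices of K, each written with vertices in increasing order, are:

  0-simplices (7): [1], [2], [3], [4], [5], [6], [7]
  1-simplices (9): [1,4], [1,5], [2,3], [2,4], [3,4], [4,5], [4,6], [4,7], [6,7]

so the chain groups are C_0 ≅ Z^7, C_1 ≅ Z^9.

The boundary map ∂_1: C_1 → C_0 sends each edge [p,q] (with p < q) to q − p. For instance
  ∂[1,4] = [4] − [1].
The 7×9 boundary matrix has rank 6 and Smith normal form diag(1,1,1,1,1,1).

Reading off H_k = ker ∂_k / im ∂_{k+1}:

  H_0: rank C_0 − rank ∂_1 = 7 − 6 = 1, and the invariant factors of ∂_1 are all 1, so H_0 ≅ Z.
  H_1: rank ker ∂_1 − rank ∂_2 = (9 − 6) − 0 = 3, and there is no ∂_2, so H_1 ≅ Z^3.

(K is a triangulation of a wedge of 3 circles.)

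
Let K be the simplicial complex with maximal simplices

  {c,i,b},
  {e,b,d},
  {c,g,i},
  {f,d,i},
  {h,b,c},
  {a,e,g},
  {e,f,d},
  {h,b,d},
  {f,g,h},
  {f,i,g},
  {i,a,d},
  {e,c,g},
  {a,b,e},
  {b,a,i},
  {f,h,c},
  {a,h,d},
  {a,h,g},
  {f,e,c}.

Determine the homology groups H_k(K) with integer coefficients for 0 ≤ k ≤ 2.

K has 9 vertices, 27 edges, 18 triangles.
rank ∂_0 = 0, rank ∂_1 = 8 ⇒ b_0 = 9 − 0 − 8 = 1; all invariant factors of ∂_1 are 1 so no torsion. So H_0 ≅ Z.
rank ∂_1 = 8, rank ∂_2 = 18 ⇒ b_1 = 27 − 8 − 18 = 1; ∂_2 has invariant factor(s) [2] giving torsion. So H_1 ≅ Z ⊕ Z_2.
rank ∂_2 = 18, rank ∂_3 = 0 ⇒ b_2 = 18 − 18 − 0 = 0. So H_2 ≅ 0.

H_0 = Z,  H_1 = Z ⊕ Z_2,  H_2 = 0.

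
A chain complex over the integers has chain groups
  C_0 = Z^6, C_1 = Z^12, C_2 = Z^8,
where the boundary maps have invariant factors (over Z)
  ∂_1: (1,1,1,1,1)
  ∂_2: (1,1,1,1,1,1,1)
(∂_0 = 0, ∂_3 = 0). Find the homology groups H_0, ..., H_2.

H_0 = Z,  H_1 = 0,  H_2 = Z.

H_0: b_0 = 6 − 0 − 5 = 1; torsion from ∂_1 factors > 1: none. So H_0 = Z.
H_1: b_1 = 12 − 5 − 7 = 0; torsion from ∂_2 factors > 1: none. So H_1 = 0.
H_2: b_2 = 8 − 7 − 0 = 1; torsion from ∂_3 factors > 1: none. So H_2 = Z.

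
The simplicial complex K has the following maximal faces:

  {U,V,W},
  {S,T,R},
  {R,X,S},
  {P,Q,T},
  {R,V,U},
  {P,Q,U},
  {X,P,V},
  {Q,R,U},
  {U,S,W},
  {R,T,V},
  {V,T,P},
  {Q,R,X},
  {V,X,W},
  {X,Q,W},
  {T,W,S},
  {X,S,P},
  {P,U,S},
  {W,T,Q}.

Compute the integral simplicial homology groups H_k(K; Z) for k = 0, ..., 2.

H_0 ≅ Z,  H_1 ≅ Z^2,  H_2 ≅ Z.

We work with the vertex ordering P < Q < R < S < T < U < V < W < X. The simplices of K, each written with vertices in increasing order, are:

  0-simplices (9): P, Q, R, S, T, U, V, W, X
  1-simplices (27): PQ, PS, PT, PU, PV, PX, QR, QT, QU, QW, QX, RS, RT, RU, RV, RX, ST, SU, SW, SX, TV, TW, UV, UW, VW, VX, WX
  2-simplices (18): PQT, PQU, PSU, PSX, PTV, PVX, QRU, QRX, QTW, QWX, RST, RSX, RTV, RUV, STW, SUW, UVW, VWX

Hence C_0 ≅ Z^9, C_1 ≅ Z^27, C_2 ≅ Z^18.

The boundary map ∂_1: C_1 → C_0 is given by ∂[p,q] = [q] − [p].
The resulting 9×27 matrix has rank 8, and its Smith normal form has invariant factors (1,1,1,1,1,1,1,1).

The boundary map ∂_2: C_2 → C_1 sends each 2-simplex [p,q,r] to [q,r] − [p,r] + [p,q]. For instance
  ∂VWX = WX − VX + VW,
  ∂QTW = TW − QW + QT.
As a 27×18 matrix over Z this has rank 17, with invariant factors (1,1,1,1,1,1,1,1,1,1,1,1,1,1,1,1,1).

Reading off H_k = ker ∂_k / im ∂_{k+1}:

  H_0: rank C_0 − rank ∂_1 = 9 − 8 = 1, and the invariant factors of ∂_1 are all 1, so H_0 ≅ Z.
  H_1: rank ker ∂_1 − rank ∂_2 = (27 − 8) − 17 = 2, and the invariant factors of ∂_2 are all 1, so H_1 ≅ Z^2.
  H_2: rank ker ∂_2 − rank ∂_3 = (18 − 17) − 0 = 1, and there is no ∂_3, so H_2 ≅ Z.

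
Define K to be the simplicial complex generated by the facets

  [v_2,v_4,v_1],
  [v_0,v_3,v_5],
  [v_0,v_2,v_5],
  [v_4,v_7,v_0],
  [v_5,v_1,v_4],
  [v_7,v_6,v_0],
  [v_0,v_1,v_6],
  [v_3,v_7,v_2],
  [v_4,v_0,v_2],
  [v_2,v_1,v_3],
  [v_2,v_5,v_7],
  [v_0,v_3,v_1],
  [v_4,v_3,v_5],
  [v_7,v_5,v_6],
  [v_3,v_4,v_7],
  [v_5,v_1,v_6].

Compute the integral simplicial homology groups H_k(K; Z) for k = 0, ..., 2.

Take the total order v_0 < v_1 < v_2 < v_3 < v_4 < v_5 < v_6 < v_7 on the vertex set. Then K (dimension 2) consists of the simplices:

  0-simplices (8): [v_0], [v_1], [v_2], [v_3], [v_4], [v_5], [v_6], [v_7]
  1-simplices (24): (24 of them)
  2-simplices (16): (16 of them)

giving chain groups C_0 ≅ Z^8, C_1 ≅ Z^24, C_2 ≅ Z^16.

The boundary map ∂_1: C_1 → C_0 sends each edge [p,q] (with p < q) to q − p.
The resulting 8×24 matrix has rank 7, and its Smith normal form has invariant factors (1,1,1,1,1,1,1).

The boundary map ∂_2: C_2 → C_1 maps a triangle to the signed sum of its edges. For instance
  ∂[v_0,v_2,v_5] = [v_2,v_5] − [v_0,v_5] + [v_0,v_2],
  ∂[v_1,v_4,v_5] = [v_4,v_5] − [v_1,v_5] + [v_1,v_4].
The resulting 24×16 matrix has rank 15, and its Smith normal form has invariant factors (1,1,1,1,1,1,1,1,1,1,1,1,1,1,1).

Computing H_k = (kernel of ∂_k) / (image of ∂_{k+1}):

  H_0: rank C_0 − rank ∂_1 = 8 − 7 = 1, and the invariant factors of ∂_1 are all 1, so H_0 ≅ Z.
  H_1: rank ker ∂_1 − rank ∂_2 = (24 − 7) − 15 = 2, and the invariant factors of ∂_2 are all 1, so H_1 ≅ Z^2.
  H_2: rank ker ∂_2 − rank ∂_3 = (16 − 15) − 0 = 1, and there is no ∂_3, so H_2 ≅ Z.

As a check, the Euler characteristic is 8 − 24 + 16 = 0, which agrees with 1 − 2 + 1 = 0.

H_0 ≅ Z,  H_1 ≅ Z^2,  H_2 ≅ Z.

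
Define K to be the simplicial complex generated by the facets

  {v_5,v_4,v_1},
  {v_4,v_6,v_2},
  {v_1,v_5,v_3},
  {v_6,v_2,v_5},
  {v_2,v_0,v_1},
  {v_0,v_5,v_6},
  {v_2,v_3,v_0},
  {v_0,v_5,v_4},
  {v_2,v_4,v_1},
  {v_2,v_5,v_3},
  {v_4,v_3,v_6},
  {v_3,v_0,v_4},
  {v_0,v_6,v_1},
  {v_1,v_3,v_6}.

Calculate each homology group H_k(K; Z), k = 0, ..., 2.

Take the total order v_0 < v_1 < v_2 < v_3 < v_4 < v_5 < v_6 on the vertex set. Then K (dimension 2) consists of the simplices:

  0-simplices (7): [v_0], [v_1], [v_2], [v_3], [v_4], [v_5], [v_6]
  1-simplices (21): (21 of them)
  2-simplices (14): (14 of them)

giving chain groups C_0 ≅ Z^7, C_1 ≅ Z^21, C_2 ≅ Z^14.

∂_1: C_1 → C_0 sends each edge [p,q] (with p < q) to q − p. For instance
  ∂[v_4,v_5] = [v_5] − [v_4].
The 7×21 boundary matrix has rank 6 and Smith normal form diag(1,1,1,1,1,1).

∂_2: C_2 → C_1 maps a triangle to the signed sum of its edges. For instance
  ∂[v_0,v_1,v_2] = [v_1,v_2] − [v_0,v_2] + [v_0,v_1],
  ∂[v_0,v_3,v_4] = [v_3,v_4] − [v_0,v_4] + [v_0,v_3].
This gives a 21×14 integer matrix of rank 13; reducing to Smith normal form yields diagonal entries (1,1,1,1,1,1,1,1,1,1,1,1,1).

Computing H_k = (kernel of ∂_k) / (image of ∂_{k+1}):

  H_0: rank C_0 − rank ∂_1 = 7 − 6 = 1, and the invariant factors of ∂_1 are all 1, so H_0 = Z.
  H_1: rank ker ∂_1 − rank ∂_2 = (21 − 6) − 13 = 2, and the invariant factors of ∂_2 are all 1, so H_1 = Z^2.
  H_2: rank ker ∂_2 − rank ∂_3 = (14 − 13) − 0 = 1, and there is no ∂_3, so H_2 = Z.

H_0 = Z,  H_1 = Z^2,  H_2 = Z.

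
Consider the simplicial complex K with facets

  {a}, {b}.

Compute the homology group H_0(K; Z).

We work with the vertex ordering a < b. The simplices of K, each written with vertices in increasing order, are:

  0-simplices (2): a, b

Hence C_0 ≅ Z^2.

Computing H_k = (kernel of ∂_k) / (image of ∂_{k+1}):

  H_0: rank C_0 − rank ∂_1 = 2 − 0 = 2, and there is no ∂_1, so H_0 = Z^2.

H_0 ≅ Z^2.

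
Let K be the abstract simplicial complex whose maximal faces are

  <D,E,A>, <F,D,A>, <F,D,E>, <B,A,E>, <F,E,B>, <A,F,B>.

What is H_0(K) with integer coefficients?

Fix the vertex order A < B < D < E < F and write every simplex with vertices in increasing order. Then dim K = 2 and the simplices of K are:

  0-simplices (5): A, B, D, E, F
  1-simplices (9): AB, AD, AE, AF, BE, BF, DE, DF, EF
  2-simplices (6): ABE, ABF, ADE, ADF, BEF, DEF

so the chain groups are C_0 ≅ Z^5, C_1 ≅ Z^9, C_2 ≅ Z^6.

Boundary ∂_1: C_1 → C_0 maps an edge to its endpoints' difference, ∂[p,q] = q − p.
The 5×9 boundary matrix has rank 4 and Smith normal form diag(1,1,1,1).

Boundary ∂_2: C_2 → C_1 sends each 2-simplex [p,q,r] to [q,r] − [p,r] + [p,q]. For instance
  ∂ABF = BF − AF + AB,
  ∂DEF = EF − DF + DE.
This gives a 9×6 integer matrix of rank 5; reducing to Smith normal form yields diagonal entries (1,1,1,1,1).

Computing H_k = (kernel of ∂_k) / (image of ∂_{k+1}):

  H_0: rank C_0 − rank ∂_1 = 5 − 4 = 1, and the invariant factors of ∂_1 are all 1, so H_0 ≅ Z.

(K is a triangulation of the 2-sphere S^2.)

H_0 = Z.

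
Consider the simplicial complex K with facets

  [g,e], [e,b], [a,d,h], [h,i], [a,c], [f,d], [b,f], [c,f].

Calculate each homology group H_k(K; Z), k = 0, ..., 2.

H_0 ≅ Z,  H_1 ≅ Z,  H_2 = 0.

Fix the vertex order a < b < c < d < e < f < g < h < i and write every simplex with vertices in increasing order. Then dim K = 2 and the simplices of K are:

  0-simplices (9): a, b, c, d, e, f, g, h, i
  1-simplices (10): ac, ad, ah, be, bf, cf, df, dh, eg, hi
  2-simplices (1): adh

giving chain groups C_0 ≅ Z^9, C_1 ≅ Z^10, C_2 ≅ Z^1.

The boundary map ∂_1: C_1 → C_0 is given by ∂[p,q] = [q] − [p].
This gives a 9×10 integer matrix of rank 8; reducing to Smith normal form yields diagonal entries (1,1,1,1,1,1,1,1).

Boundary ∂_2: C_2 → C_1 maps a triangle to the signed sum of its edges. For instance
  ∂adh = dh − ah + ad.
As a 10×1 matrix over Z this has rank 1, with invariant factors (1).

Now H_k = ker ∂_k / im ∂_{k+1}, so:

  H_0: rank C_0 − rank ∂_1 = 9 − 8 = 1, and the invariant factors of ∂_1 are all 1, so H_0 = Z.
  H_1: rank ker ∂_1 − rank ∂_2 = (10 − 8) − 1 = 1, and the invariant factors of ∂_2 are all 1, so H_1 = Z.
  H_2: rank ker ∂_2 − rank ∂_3 = (1 − 1) − 0 = 0, and there is no ∂_3, so H_2 = 0.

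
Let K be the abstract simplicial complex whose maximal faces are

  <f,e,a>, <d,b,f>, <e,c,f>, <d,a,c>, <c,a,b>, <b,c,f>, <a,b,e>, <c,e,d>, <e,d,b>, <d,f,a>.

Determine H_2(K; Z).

H_2 ≅ 0.

Fix the vertex order a < b < c < d < e < f and write every simplex with vertices in increasing order. Then dim K = 2 and the simplices of K are:

  0-simplices (6): a, b, c, d, e, f
  1-simplices (15): ab, ac, ad, ae, af, bc, bd, be, bf, cd, ce, cf, de, df, ef
  2-simplices (10): abc, abe, acd, adf, aef, bcf, bde, bdf, cde, cef

Hence C_0 ≅ Z^6, C_1 ≅ Z^15, C_2 ≅ Z^10.

The boundary map ∂_1: C_1 → C_0 is given by ∂[p,q] = [q] − [p].
This gives a 6×15 integer matrix of rank 5; reducing to Smith normal form yields diagonal entries (1,1,1,1,1).

∂_2: C_2 → C_1 maps a triangle to the signed sum of its edges. For instance
  ∂aef = ef − af + ae,
  ∂cef = ef − cf + ce.
As a 15×10 matrix over Z this has rank 10, with invariant factors (1,1,1,1,1,1,1,1,1,2).

From H_k ≅ ker(∂_k) / im(∂_{k+1}) we obtain:

  H_2: rank ker ∂_2 − rank ∂_3 = (10 − 10) − 0 = 0, and there is no ∂_3, so H_2 ≅ 0.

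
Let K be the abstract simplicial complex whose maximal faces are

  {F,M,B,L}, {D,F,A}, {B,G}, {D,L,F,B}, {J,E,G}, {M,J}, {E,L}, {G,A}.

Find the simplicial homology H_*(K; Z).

Take the total order A < B < D < E < F < G < J < L < M on the vertex set. Then K (dimension 3) consists of the simplices:

  0-simplices (9): A, B, D, E, F, G, J, L, M
  1-simplices (18): AD, AF, AG, BD, BF, BG, BL, BM, DF, DL, EG, EJ, EL, FL, FM, GJ, JM, LM
  2-simplices (9): ADF, BDF, BDL, BFL, BFM, BLM, DFL, EGJ, FLM
  3-simplices (2): BDFL, BFLM

giving chain groups C_0 ≅ Z^9, C_1 ≅ Z^18, C_2 ≅ Z^9, C_3 ≅ Z^2.

The boundary map ∂_1: C_1 → C_0 is given by ∂[p,q] = [q] − [p].
The resulting 9×18 matrix has rank 8, and its Smith normal form has invariant factors (1,1,1,1,1,1,1,1).

∂_2: C_2 → C_1 sends each 2-simplex [p,q,r] to [q,r] − [p,r] + [p,q]. For instance
  ∂BFL = FL − BL + BF,
  ∂EGJ = GJ − EJ + EG.
The 18×9 boundary matrix has rank 7 and Smith normal form diag(1,1,1,1,1,1,1).

Boundary ∂_3: C_3 → C_2 sends each 3-simplex σ to the alternating sum Σ_i (−1)^i (σ with its i-th vertex removed). For instance
  ∂BDFL = DFL − BFL + BDL − BDF,
  ∂BFLM = FLM − BLM + BFM − BFL.
The resulting 9×2 matrix has rank 2, and its Smith normal form has invariant factors (1,1).

From H_k ≅ ker(∂_k) / im(∂_{k+1}) we obtain:

  H_0: rank C_0 − rank ∂_1 = 9 − 8 = 1, and the invariant factors of ∂_1 are all 1, so H_0 = Z.
  H_1: rank ker ∂_1 − rank ∂_2 = (18 − 8) − 7 = 3, and the invariant factors of ∂_2 are all 1, so H_1 = Z^3.
  H_2: rank ker ∂_2 − rank ∂_3 = (9 − 7) − 2 = 0, and the invariant factors of ∂_3 are all 1, so H_2 = 0.
  H_3: rank ker ∂_3 − rank ∂_4 = (2 − 2) − 0 = 0, and there is no ∂_4, so H_3 = 0.

H_0 ≅ Z,  H_1 ≅ Z^3,  H_2 = 0,  H_3 = 0.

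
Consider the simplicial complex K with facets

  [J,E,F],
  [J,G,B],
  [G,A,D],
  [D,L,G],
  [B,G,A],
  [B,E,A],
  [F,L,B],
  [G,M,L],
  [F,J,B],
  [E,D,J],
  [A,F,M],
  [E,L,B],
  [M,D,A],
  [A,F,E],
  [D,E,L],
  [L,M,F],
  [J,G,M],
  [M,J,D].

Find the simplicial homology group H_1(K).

H_1 ≅ Z ⊕ Z/2Z.

Take the total order A < B < D < E < F < G < J < L < M on the vertex set. Then K (dimension 2) consists of the simplices:

  0-simplices (9): A, B, D, E, F, G, J, L, M
  1-simplices (27): AB, AD, AE, AF, AG, AM, BE, BF, BG, BJ, BL, DE, DG, DJ, DL, DM, EF, EJ, EL, FJ, FL, FM, GJ, GL, GM, JM, LM
  2-simplices (18): ABE, ABG, ADG, ADM, AEF, AFM, BEL, BFJ, BFL, BGJ, DEJ, DEL, DGL, DJM, EFJ, FLM, GJM, GLM

so the chain groups are C_0 ≅ Z^9, C_1 ≅ Z^27, C_2 ≅ Z^18.

Boundary ∂_1: C_1 → C_0 sends each edge [p,q] (with p < q) to q − p.
The resulting 9×27 matrix has rank 8, and its Smith normal form has invariant factors (1,1,1,1,1,1,1,1).

Boundary ∂_2: C_2 → C_1 acts by ∂[p,q,r] = [q,r] − [p,r] + [p,q]. For instance
  ∂DEJ = EJ − DJ + DE,
  ∂BGJ = GJ − BJ + BG.
This gives a 27×18 integer matrix of rank 18; reducing to Smith normal form yields diagonal entries (1,1,1,1,1,1,1,1,1,1,1,1,1,1,1,1,1,2).

Now H_k = ker ∂_k / im ∂_{k+1}, so:

  H_1: rank ker ∂_1 − rank ∂_2 = (27 − 8) − 18 = 1, and ∂_2 has invariant factor 2 > 1, so H_1 ≅ Z ⊕ Z/2Z.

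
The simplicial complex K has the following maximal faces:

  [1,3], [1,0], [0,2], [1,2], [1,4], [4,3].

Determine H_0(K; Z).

H_0 ≅ Z.

Take the total order 0 < 1 < 2 < 3 < 4 on the vertex set. Then K (dimension 1) consists of the simplices:

  0-simplices (5): [0], [1], [2], [3], [4]
  1-simplices (6): [0,1], [0,2], [1,2], [1,3], [1,4], [3,4]

so the chain groups are C_0 ≅ Z^5, C_1 ≅ Z^6.

Boundary ∂_1: C_1 → C_0 is given by ∂[p,q] = [q] − [p].
This gives a 5×6 integer matrix of rank 4; reducing to Smith normal form yields diagonal entries (1,1,1,1).

From H_k ≅ ker(∂_k) / im(∂_{k+1}) we obtain:

  H_0: rank C_0 − rank ∂_1 = 5 − 4 = 1, and the invariant factors of ∂_1 are all 1, so H_0 ≅ Z.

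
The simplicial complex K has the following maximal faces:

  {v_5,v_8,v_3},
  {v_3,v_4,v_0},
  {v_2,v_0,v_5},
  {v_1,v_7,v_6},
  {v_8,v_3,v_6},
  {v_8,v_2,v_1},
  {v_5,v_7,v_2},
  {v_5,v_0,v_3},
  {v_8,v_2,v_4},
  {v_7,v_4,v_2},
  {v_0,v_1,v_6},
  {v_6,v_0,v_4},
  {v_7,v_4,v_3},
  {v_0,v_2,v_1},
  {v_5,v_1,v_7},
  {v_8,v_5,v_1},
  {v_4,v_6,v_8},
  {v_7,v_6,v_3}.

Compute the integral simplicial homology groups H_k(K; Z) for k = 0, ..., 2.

Order the vertices as v_0 < v_1 < v_2 < v_3 < v_4 < v_5 < v_6 < v_7 < v_8. Listing each simplex with vertices in this order, K has dimension 2 with simplices:

  0-simplices (9): [v_0], [v_1], [v_2], [v_3], [v_4], [v_5], [v_6], [v_7], [v_8]
  1-simplices (27): (27 of them)
  2-simplices (18): (18 of them)

giving chain groups C_0 ≅ Z^9, C_1 ≅ Z^27, C_2 ≅ Z^18.

Boundary ∂_1: C_1 → C_0 is given by ∂[p,q] = [q] − [p].
The resulting 9×27 matrix has rank 8, and its Smith normal form has invariant factors (1,1,1,1,1,1,1,1).

The boundary map ∂_2: C_2 → C_1 acts by ∂[p,q,r] = [q,r] − [p,r] + [p,q]. For instance
  ∂[v_0,v_1,v_6] = [v_1,v_6] − [v_0,v_6] + [v_0,v_1],
  ∂[v_3,v_6,v_8] = [v_6,v_8] − [v_3,v_8] + [v_3,v_6].
The 27×18 boundary matrix has rank 18 and Smith normal form diag(1,1,1,1,1,1,1,1,1,1,1,1,1,1,1,1,1,2).

From H_k ≅ ker(∂_k) / im(∂_{k+1}) we obtain:

  H_0: rank C_0 − rank ∂_1 = 9 − 8 = 1, and the invariant factors of ∂_1 are all 1, so H_0 = Z.
  H_1: rank ker ∂_1 − rank ∂_2 = (27 − 8) − 18 = 1, and ∂_2 has invariant factor 2 > 1, so H_1 = Z ⊕ Z/2Z.
  H_2: rank ker ∂_2 − rank ∂_3 = (18 − 18) − 0 = 0, and there is no ∂_3, so H_2 = 0.

H_0 ≅ Z,  H_1 ≅ Z ⊕ Z/2Z,  H_2 = 0.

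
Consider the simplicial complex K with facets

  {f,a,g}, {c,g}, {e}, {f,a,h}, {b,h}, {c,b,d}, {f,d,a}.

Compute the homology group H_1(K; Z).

Order the vertices as a < b < c < d < e < f < g < h. Listing each simplex with vertices in this order, K has dimension 2 with simplices:

  0-simplices (8): a, b, c, d, e, f, g, h
  1-simplices (12): ad, af, ag, ah, bc, bd, bh, cd, cg, df, fg, fh
  2-simplices (4): adf, afg, afh, bcd

Hence C_0 ≅ Z^8, C_1 ≅ Z^12, C_2 ≅ Z^4.

∂_1: C_1 → C_0 maps an edge to its endpoints' difference, ∂[p,q] = q − p. For instance
  ∂fg = g − f.
The resulting 8×12 matrix has rank 6, and its Smith normal form has invariant factors (1,1,1,1,1,1).

∂_2: C_2 → C_1 maps a triangle to the signed sum of its edges. For instance
  ∂adf = df − af + ad,
  ∂afg = fg − ag + af.
The 12×4 boundary matrix has rank 4 and Smith normal form diag(1,1,1,1).

Now H_k = ker ∂_k / im ∂_{k+1}, so:

  H_1: rank ker ∂_1 − rank ∂_2 = (12 − 6) − 4 = 2, and the invariant factors of ∂_2 are all 1, so H_1 = Z^2.

H_1 ≅ Z^2.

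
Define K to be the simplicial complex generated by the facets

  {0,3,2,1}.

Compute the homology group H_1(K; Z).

Take the total order 0 < 1 < 2 < 3 on the vertex set. Then K (dimension 3) consists of the simplices:

  0-simplices (4): [0], [1], [2], [3]
  1-simplices (6): [0,1], [0,2], [0,3], [1,2], [1,3], [2,3]
  2-simplices (4): [0,1,2], [0,1,3], [0,2,3], [1,2,3]
  3-simplices (1): [0,1,2,3]

so the chain groups are C_0 ≅ Z^4, C_1 ≅ Z^6, C_2 ≅ Z^4, C_3 ≅ Z^1.

The boundary map ∂_1: C_1 → C_0 maps an edge to its endpoints' difference, ∂[p,q] = q − p.
This gives a 4×6 integer matrix of rank 3; reducing to Smith normal form yields diagonal entries (1,1,1).

The boundary map ∂_2: C_2 → C_1 acts by ∂[p,q,r] = [q,r] − [p,r] + [p,q]. For instance
  ∂[0,1,2] = [1,2] − [0,2] + [0,1],
  ∂[0,1,3] = [1,3] − [0,3] + [0,1].
The 6×4 boundary matrix has rank 3 and Smith normal form diag(1,1,1).

Boundary ∂_3: C_3 → C_2 sends each 3-simplex σ to the alternating sum Σ_i (−1)^i (σ with its i-th vertex removed). For instance
  ∂[0,1,2,3] = [1,2,3] − [0,2,3] + [0,1,3] − [0,1,2].
The 4×1 boundary matrix has rank 1 and Smith normal form diag(1).

Computing H_k = (kernel of ∂_k) / (image of ∂_{k+1}):

  H_1: rank ker ∂_1 − rank ∂_2 = (6 − 3) − 3 = 0, and the invariant factors of ∂_2 are all 1, so H_1 ≅ 0.

H_1 = 0.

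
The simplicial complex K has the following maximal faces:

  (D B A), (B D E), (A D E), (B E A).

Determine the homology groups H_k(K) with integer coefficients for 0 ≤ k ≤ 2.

K has 4 vertices, 6 edges, 4 triangles.
rank ∂_0 = 0, rank ∂_1 = 3 ⇒ b_0 = 4 − 0 − 3 = 1; all invariant factors of ∂_1 are 1 so no torsion. So H_0 = Z.
rank ∂_1 = 3, rank ∂_2 = 3 ⇒ b_1 = 6 − 3 − 3 = 0; all invariant factors of ∂_2 are 1 so no torsion. So H_1 = 0.
rank ∂_2 = 3, rank ∂_3 = 0 ⇒ b_2 = 4 − 3 − 0 = 1. So H_2 = Z.

H_0 ≅ Z,  H_1 = 0,  H_2 ≅ Z.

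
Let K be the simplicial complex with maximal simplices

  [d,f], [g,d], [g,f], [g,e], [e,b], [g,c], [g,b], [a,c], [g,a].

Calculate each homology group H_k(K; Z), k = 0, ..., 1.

H_0 ≅ Z,  H_1 ≅ Z^3.

Take the total order a < b < c < d < e < f < g on the vertex set. Then K (dimension 1) consists of the simplices:

  0-simplices (7): a, b, c, d, e, f, g
  1-simplices (9): ac, ag, be, bg, cg, df, dg, eg, fg

Hence C_0 ≅ Z^7, C_1 ≅ Z^9.

Boundary ∂_1: C_1 → C_0 sends each edge [p,q] (with p < q) to q − p. For instance
  ∂eg = g − e.
This gives a 7×9 integer matrix of rank 6; reducing to Smith normal form yields diagonal entries (1,1,1,1,1,1).

Now H_k = ker ∂_k / im ∂_{k+1}, so:

  H_0: rank C_0 − rank ∂_1 = 7 − 6 = 1, and the invariant factors of ∂_1 are all 1, so H_0 ≅ Z.
  H_1: rank ker ∂_1 − rank ∂_2 = (9 − 6) − 0 = 3, and there is no ∂_2, so H_1 ≅ Z^3.

(K is a triangulation of a wedge of 3 circles.)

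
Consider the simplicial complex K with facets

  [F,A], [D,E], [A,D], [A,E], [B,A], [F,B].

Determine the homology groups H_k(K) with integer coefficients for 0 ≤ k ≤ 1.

H_0 = Z,  H_1 = Z^2.

Fix the vertex order A < B < D < E < F and write every simplex with vertices in increasing order. Then dim K = 1 and the simplices of K are:

  0-simplices (5): A, B, D, E, F
  1-simplices (6): AB, AD, AE, AF, BF, DE

Hence C_0 ≅ Z^5, C_1 ≅ Z^6.

Boundary ∂_1: C_1 → C_0 is given by ∂[p,q] = [q] − [p]. For instance
  ∂AE = E − A.
This gives a 5×6 integer matrix of rank 4; reducing to Smith normal form yields diagonal entries (1,1,1,1).

Now H_k = ker ∂_k / im ∂_{k+1}, so:

  H_0: rank C_0 − rank ∂_1 = 5 − 4 = 1, and the invariant factors of ∂_1 are all 1, so H_0 ≅ Z.
  H_1: rank ker ∂_1 − rank ∂_2 = (6 − 4) − 0 = 2, and there is no ∂_2, so H_1 ≅ Z^2.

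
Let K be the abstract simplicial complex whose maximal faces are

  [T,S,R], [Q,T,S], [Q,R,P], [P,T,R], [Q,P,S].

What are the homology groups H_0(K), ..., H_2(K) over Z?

H_0 = Z,  H_1 = Z,  H_2 = 0.

K has 5 vertices, 10 edges, 5 triangles.
rank ∂_0 = 0, rank ∂_1 = 4 ⇒ b_0 = 5 − 0 − 4 = 1; all invariant factors of ∂_1 are 1 so no torsion. So H_0 ≅ Z.
rank ∂_1 = 4, rank ∂_2 = 5 ⇒ b_1 = 10 − 4 − 5 = 1; all invariant factors of ∂_2 are 1 so no torsion. So H_1 ≅ Z.
rank ∂_2 = 5, rank ∂_3 = 0 ⇒ b_2 = 5 − 5 − 0 = 0. So H_2 ≅ 0.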